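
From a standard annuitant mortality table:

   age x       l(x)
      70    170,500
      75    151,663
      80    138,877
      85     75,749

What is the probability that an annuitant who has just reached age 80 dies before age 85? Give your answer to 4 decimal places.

0.4546

P(die before 85 | alive at 80) = 1 − l(85)/l(80) = 1 − 75,749/138,877 = (63,128)/138,877 = 0.454561.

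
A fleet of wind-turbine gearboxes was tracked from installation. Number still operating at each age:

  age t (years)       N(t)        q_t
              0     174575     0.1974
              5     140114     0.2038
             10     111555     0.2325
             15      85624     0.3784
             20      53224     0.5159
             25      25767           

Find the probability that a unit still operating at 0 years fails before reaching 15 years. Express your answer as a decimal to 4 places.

P(fail before 15 | operational at 0) = 1 − N(15)/N(0) = 1 − 85624/174575 = (88951)/174575 = 0.509529.

0.5095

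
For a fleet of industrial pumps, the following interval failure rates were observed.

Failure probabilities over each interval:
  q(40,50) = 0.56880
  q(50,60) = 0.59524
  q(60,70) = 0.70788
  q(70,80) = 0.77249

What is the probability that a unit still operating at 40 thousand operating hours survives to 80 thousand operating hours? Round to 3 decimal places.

Survival from 40 to 80 is the product of surviving each interval: (1 − 0.56880) × (1 − 0.59524) × (1 − 0.70788) × (1 − 0.77249).
= 0.43120 × 0.40476 × 0.29212 × 0.22751 = 0.011599.

0.012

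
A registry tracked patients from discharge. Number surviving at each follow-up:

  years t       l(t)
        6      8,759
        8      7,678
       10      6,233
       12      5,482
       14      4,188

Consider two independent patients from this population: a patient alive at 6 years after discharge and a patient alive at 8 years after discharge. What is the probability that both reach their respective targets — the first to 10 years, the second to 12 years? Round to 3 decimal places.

p₁ = l(10)/l(6) = 6,233/8,759 = 0.711611; p₂ = l(12)/l(8) = 5,482/7,678 = 0.713988.
P(both) = p₁ × p₂ = 0.711611 × 0.713988 = 0.508082.

0.508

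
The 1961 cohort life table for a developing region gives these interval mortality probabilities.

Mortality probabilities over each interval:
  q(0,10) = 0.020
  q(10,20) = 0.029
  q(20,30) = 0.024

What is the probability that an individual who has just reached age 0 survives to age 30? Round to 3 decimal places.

0.929

The overall survival probability is (1 − 0.020) × (1 − 0.029) × (1 − 0.024).
= 0.980 × 0.971 × 0.976 = 0.928742.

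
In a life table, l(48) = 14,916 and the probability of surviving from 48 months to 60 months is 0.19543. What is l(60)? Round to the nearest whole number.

l(60) = l(48) × p = 14,916 × 0.19543 = 2915.

2915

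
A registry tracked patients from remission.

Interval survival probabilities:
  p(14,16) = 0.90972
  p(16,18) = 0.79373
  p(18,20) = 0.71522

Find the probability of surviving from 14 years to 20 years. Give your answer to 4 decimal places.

The overall survival probability is 0.90972 × 0.79373 × 0.71522.
= 0.516440.

0.5164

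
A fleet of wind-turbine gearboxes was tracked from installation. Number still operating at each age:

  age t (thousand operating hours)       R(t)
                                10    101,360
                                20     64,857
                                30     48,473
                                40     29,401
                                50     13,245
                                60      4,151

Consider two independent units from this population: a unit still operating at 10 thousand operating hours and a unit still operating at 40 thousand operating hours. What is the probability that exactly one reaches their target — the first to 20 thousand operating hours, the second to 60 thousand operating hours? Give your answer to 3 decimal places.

0.600

p₁ = R(20)/R(10) = 64,857/101,360 = 0.639868; p₂ = R(60)/R(40) = 4,151/29,401 = 0.141186.
P(exactly one) = p₁(1−p₂) + (1−p₁)p₂ = 0.549528 + 0.050846 = 0.600373.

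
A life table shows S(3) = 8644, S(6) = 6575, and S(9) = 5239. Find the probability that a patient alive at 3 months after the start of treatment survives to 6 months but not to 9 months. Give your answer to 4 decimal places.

This is the probability of reaching 6 but not 9, conditional on being alive at 3: (S(6) − S(9)) / S(3).
= (6575 − 5239) / 8644 = 1336 / 8644 = 0.154558.

0.1546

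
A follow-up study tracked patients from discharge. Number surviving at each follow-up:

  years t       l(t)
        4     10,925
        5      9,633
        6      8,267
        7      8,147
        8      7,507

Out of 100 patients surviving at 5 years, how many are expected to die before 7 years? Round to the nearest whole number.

The relevant probability is 1 − 8,147/9,633 = 0.154261.
Expected number = 100 × 0.154261 = 15.

15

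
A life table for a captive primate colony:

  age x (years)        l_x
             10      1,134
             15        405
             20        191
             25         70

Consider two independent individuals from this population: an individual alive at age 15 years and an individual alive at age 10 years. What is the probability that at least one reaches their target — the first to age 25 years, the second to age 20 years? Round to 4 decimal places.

p₁ = l_25/l_15 = 70/405 = 0.172840; p₂ = l_20/l_10 = 191/1,134 = 0.168430.
P(at least one) = 1 − (1−p₁)(1−p₂) = 1 − 0.827160 × 0.831570 = 0.312159.

0.3122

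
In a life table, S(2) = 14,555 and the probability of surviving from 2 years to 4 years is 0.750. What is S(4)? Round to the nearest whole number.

S(4) = S(2) × p = 14,555 × 0.750 = 10916.

10916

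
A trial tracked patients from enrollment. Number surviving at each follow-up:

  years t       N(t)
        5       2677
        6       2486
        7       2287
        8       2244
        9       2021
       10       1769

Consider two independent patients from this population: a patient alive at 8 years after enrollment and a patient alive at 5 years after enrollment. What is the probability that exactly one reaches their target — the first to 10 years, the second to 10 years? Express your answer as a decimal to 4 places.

0.4073

p₁ = N(10)/N(8) = 1769/2244 = 0.788324; p₂ = N(10)/N(5) = 1769/2677 = 0.660814.
P(exactly one) = p₁(1−p₂) + (1−p₁)p₂ = 0.267388 + 0.139878 = 0.407267.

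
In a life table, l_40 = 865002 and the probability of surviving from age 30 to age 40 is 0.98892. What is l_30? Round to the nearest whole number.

l_30 = l_40 / p = 865002 / 0.98892 = 874694.

874694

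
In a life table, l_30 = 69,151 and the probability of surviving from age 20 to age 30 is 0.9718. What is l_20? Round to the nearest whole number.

71158

l_20 = l_30 / p = 69,151 / 0.9718 = 71158.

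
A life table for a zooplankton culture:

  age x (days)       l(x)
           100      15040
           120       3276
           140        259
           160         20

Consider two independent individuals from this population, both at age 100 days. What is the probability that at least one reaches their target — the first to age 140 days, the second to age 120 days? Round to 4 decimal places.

p₁ = l(140)/l(100) = 259/15040 = 0.017221; p₂ = l(120)/l(100) = 3276/15040 = 0.217819.
P(at least one) = 1 − (1−p₁)(1−p₂) = 1 − 0.982779 × 0.782181 = 0.231289.

0.2313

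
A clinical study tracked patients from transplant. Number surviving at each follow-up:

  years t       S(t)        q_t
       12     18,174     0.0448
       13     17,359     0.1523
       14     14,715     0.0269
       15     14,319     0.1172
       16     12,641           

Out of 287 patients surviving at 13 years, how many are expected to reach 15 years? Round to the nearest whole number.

237

The relevant probability is 14,319/17,359 = 0.824875.
Expected number = 287 × 0.824875 = 237.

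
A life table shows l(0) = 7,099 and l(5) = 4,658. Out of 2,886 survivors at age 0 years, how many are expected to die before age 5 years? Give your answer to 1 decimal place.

992.4

The relevant probability is 1 − 4,658/7,099 = 0.343851.
Expected number = 2,886 × 0.343851 = 992.4.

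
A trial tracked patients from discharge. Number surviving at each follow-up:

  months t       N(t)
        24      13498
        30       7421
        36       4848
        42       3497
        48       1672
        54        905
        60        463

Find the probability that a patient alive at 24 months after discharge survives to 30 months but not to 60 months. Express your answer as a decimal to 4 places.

0.5155

This is the probability of reaching 30 but not 60, conditional on being alive at 24: (N(30) − N(60)) / N(24).
= (7421 − 463) / 13498 = 6958 / 13498 = 0.515484.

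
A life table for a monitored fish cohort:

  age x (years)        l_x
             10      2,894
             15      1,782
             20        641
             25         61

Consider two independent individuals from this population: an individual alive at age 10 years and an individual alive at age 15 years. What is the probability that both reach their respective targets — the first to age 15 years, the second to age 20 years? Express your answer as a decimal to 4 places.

0.2215

p₁ = l_15/l_10 = 1,782/2,894 = 0.615757; p₂ = l_20/l_15 = 641/1,782 = 0.359708.
P(both) = p₁ × p₂ = 0.615757 × 0.359708 = 0.221493.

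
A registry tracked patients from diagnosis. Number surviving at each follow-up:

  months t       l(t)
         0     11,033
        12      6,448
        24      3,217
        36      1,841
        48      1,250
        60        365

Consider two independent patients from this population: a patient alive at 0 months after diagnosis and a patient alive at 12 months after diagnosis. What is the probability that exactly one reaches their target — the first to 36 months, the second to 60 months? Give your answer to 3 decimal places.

p₁ = l(36)/l(0) = 1,841/11,033 = 0.166863; p₂ = l(60)/l(12) = 365/6,448 = 0.056607.
P(exactly one) = p₁(1−p₂) + (1−p₁)p₂ = 0.157417 + 0.047161 = 0.204579.

0.205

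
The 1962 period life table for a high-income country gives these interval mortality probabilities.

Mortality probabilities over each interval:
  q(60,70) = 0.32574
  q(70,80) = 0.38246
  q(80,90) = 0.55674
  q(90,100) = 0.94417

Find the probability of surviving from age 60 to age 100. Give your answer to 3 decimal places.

P(survive 60→100) = (1 − 0.32574) × (1 − 0.38246) × (1 − 0.55674) × (1 − 0.94417).
= 0.67426 × 0.61754 × 0.44326 × 0.05583 = 0.010304.

0.010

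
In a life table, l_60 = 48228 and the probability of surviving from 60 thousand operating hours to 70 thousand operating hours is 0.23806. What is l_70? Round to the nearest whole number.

l_70 = l_60 × p = 48228 × 0.23806 = 11481.

11481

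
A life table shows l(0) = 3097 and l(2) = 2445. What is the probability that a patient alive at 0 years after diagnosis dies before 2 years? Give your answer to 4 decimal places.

0.2105

P(die before 2 | alive at 0) = 1 − l(2)/l(0) = 1 − 2445/3097 = (652)/3097 = 0.210526.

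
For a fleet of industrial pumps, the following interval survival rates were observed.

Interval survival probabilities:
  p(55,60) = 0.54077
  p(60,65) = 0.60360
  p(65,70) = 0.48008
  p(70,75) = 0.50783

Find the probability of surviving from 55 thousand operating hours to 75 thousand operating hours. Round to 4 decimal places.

0.0796

Chaining the interval survival probabilities: 0.54077 × 0.60360 × 0.48008 × 0.50783.
= 0.079578.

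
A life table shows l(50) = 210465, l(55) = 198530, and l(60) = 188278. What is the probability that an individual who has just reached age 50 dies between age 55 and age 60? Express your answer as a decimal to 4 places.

This is the probability of reaching 55 but not 60, conditional on being alive at 50: (l(55) − l(60)) / l(50).
= (198530 − 188278) / 210465 = 10252 / 210465 = 0.048711.

0.0487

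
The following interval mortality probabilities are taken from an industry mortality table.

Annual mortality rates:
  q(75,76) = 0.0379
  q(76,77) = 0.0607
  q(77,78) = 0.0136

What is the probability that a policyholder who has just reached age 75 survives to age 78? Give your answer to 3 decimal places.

The overall survival probability is (1 − 0.0379) × (1 − 0.0607) × (1 − 0.0136).
= 0.9621 × 0.9393 × 0.9864 = 0.891410.

0.891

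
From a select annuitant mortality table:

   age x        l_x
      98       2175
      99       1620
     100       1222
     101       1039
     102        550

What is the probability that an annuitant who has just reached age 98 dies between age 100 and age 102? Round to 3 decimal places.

We want 2|2q98 = (l_100 − l_102)/l_98.
This is the probability of reaching 100 but not 102, conditional on being alive at 98: (l_100 − l_102) / l_98.
= (1222 − 550) / 2175 = 672 / 2175 = 0.308966.

0.309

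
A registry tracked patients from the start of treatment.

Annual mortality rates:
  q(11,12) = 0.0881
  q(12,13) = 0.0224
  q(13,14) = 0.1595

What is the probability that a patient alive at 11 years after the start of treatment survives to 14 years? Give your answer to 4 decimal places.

The overall survival probability is (1 − 0.0881) × (1 − 0.0224) × (1 − 0.1595).
= 0.9119 × 0.9776 × 0.8405 = 0.749283.

0.7493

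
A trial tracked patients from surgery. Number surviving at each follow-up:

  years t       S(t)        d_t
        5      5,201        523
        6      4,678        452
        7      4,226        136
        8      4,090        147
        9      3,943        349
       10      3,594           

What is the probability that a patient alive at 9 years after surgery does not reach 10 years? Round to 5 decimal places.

0.08851

P(die before 10 | alive at 9) = 1 − S(10)/S(9) = 1 − 3,594/3,943 = (349)/3,943 = 0.088511.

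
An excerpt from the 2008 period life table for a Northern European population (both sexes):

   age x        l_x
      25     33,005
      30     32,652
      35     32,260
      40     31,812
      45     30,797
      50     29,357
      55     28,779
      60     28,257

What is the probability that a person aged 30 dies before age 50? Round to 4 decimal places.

0.1009

P(die before 50 | alive at 30) = 1 − l_50/l_30 = 1 − 29,357/32,652 = (3,295)/32,652 = 0.100913.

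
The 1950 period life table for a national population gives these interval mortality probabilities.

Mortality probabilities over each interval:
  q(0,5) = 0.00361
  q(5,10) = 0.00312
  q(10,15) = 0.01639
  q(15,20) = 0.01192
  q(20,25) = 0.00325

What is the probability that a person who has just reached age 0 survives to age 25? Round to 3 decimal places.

0.962

The overall survival probability is (1 − 0.00361) × (1 − 0.00312) × (1 − 0.01639) × (1 − 0.01192) × (1 − 0.00325).
= 0.99639 × 0.99688 × 0.98361 × 0.98808 × 0.99675 = 0.962218.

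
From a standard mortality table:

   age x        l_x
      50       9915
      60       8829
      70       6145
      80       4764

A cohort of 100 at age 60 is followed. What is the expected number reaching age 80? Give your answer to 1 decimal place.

The relevant probability is 4764/8829 = 0.539585.
Expected number = 100 × 0.539585 = 54.0.

54.0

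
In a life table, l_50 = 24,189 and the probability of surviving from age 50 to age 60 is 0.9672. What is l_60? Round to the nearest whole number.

l_60 = l_50 × p = 24,189 × 0.9672 = 23396.

23396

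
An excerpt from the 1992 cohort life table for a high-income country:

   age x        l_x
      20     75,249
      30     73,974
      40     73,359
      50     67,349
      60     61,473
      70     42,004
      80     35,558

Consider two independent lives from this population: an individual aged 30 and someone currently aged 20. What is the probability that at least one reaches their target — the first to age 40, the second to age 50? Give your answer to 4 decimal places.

0.9991

p₁ = l_40/l_30 = 73,359/73,974 = 0.991686; p₂ = l_50/l_20 = 67,349/75,249 = 0.895015.
P(at least one) = 1 − (1−p₁)(1−p₂) = 1 − 0.008314 × 0.104985 = 0.999127.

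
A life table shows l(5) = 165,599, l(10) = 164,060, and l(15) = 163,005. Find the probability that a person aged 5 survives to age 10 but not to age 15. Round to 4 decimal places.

This is the probability of reaching 10 but not 15, conditional on being alive at 5: (l(10) − l(15)) / l(5).
= (164,060 − 163,005) / 165,599 = 1,055 / 165,599 = 0.006371.

0.0064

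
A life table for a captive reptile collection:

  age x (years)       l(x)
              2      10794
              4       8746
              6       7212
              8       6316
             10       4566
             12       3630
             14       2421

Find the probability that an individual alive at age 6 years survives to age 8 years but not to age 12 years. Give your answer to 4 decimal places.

0.3724

This is the probability of reaching 8 but not 12, conditional on being alive at 6: (l(8) − l(12)) / l(6).
= (6316 − 3630) / 7212 = 2686 / 7212 = 0.372435.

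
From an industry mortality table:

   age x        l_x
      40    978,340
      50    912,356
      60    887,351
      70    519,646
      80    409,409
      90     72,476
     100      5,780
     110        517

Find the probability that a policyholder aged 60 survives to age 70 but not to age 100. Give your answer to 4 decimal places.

0.5791

This is the probability of reaching 70 but not 100, conditional on being alive at 60: (l_70 − l_100) / l_60.
= (519,646 − 5,780) / 887,351 = 513,866 / 887,351 = 0.579101.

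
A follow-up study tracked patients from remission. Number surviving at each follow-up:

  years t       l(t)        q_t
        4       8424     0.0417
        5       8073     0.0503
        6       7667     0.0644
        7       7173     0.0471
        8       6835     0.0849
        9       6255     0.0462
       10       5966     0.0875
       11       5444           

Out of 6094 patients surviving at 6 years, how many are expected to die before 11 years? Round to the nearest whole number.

The relevant probability is 1 − 5444/7667 = 0.289944.
Expected number = 6094 × 0.289944 = 1767.

1767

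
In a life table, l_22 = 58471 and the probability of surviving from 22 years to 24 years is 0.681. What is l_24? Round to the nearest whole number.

l_24 = l_22 × p = 58471 × 0.681 = 39819.

39819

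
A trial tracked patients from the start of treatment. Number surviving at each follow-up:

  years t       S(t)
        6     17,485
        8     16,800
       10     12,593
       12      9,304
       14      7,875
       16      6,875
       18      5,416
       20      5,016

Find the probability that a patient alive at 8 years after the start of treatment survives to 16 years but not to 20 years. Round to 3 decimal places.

0.111

This is the probability of reaching 16 but not 20, conditional on being alive at 8: (S(16) − S(20)) / S(8).
= (6,875 − 5,016) / 16,800 = 1,859 / 16,800 = 0.110655.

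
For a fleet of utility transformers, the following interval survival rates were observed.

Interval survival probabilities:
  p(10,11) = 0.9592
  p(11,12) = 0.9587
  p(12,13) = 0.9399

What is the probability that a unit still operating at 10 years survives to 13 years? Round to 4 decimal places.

0.8643

Chaining the interval survival probabilities: 0.9592 × 0.9587 × 0.9399.
= 0.864318.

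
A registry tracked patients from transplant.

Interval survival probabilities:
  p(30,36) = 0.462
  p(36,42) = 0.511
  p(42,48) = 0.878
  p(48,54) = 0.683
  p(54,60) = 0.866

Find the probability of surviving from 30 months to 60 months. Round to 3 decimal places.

Survival from 30 to 60 is the product of surviving each interval: 0.462 × 0.511 × 0.878 × 0.683 × 0.866.
= 0.122602.

0.123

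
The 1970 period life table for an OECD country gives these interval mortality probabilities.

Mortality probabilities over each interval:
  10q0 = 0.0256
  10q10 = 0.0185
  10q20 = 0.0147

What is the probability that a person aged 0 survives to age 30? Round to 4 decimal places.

0.9423

Chaining the interval survival probabilities: (1 − 0.0256) × (1 − 0.0185) × (1 − 0.0147).
= 0.9744 × 0.9815 × 0.9853 = 0.942315.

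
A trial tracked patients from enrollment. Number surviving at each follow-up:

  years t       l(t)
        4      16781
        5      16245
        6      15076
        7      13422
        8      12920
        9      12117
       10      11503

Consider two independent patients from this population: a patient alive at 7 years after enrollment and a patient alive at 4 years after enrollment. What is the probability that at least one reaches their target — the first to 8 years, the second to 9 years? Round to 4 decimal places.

p₁ = l(8)/l(7) = 12920/13422 = 0.962599; p₂ = l(9)/l(4) = 12117/16781 = 0.722067.
P(at least one) = 1 − (1−p₁)(1−p₂) = 1 − 0.037401 × 0.277933 = 0.989605.

0.9896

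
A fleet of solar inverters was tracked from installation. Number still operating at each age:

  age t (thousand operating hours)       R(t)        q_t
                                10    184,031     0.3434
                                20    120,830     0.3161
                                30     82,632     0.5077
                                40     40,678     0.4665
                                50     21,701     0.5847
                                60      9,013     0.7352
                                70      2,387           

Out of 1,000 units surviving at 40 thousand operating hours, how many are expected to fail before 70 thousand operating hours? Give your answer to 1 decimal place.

The relevant probability is 1 − 2,387/40,678 = 0.941320.
Expected number = 1,000 × 0.941320 = 941.3.

941.3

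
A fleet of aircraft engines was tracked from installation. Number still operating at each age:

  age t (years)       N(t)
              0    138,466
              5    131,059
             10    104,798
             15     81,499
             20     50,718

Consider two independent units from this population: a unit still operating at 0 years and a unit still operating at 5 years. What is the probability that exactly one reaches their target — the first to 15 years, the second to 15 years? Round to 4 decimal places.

p₁ = N(15)/N(0) = 81,499/138,466 = 0.588585; p₂ = N(15)/N(5) = 81,499/131,059 = 0.621850.
P(exactly one) = p₁(1−p₂) + (1−p₁)p₂ = 0.222573 + 0.255838 = 0.478412.

0.4784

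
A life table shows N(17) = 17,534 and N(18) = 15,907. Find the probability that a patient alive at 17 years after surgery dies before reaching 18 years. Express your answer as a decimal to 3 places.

0.093

P(die before 18 | alive at 17) = 1 − N(18)/N(17) = 1 − 15,907/17,534 = (1,627)/17,534 = 0.092791.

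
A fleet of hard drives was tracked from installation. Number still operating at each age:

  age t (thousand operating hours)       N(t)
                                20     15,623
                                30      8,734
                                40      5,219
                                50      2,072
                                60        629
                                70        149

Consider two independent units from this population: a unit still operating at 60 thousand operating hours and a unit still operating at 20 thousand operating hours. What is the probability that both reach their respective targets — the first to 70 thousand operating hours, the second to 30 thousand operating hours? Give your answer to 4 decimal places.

0.1324

p₁ = N(70)/N(60) = 149/629 = 0.236884; p₂ = N(30)/N(20) = 8,734/15,623 = 0.559048.
P(both) = p₁ × p₂ = 0.236884 × 0.559048 = 0.132430.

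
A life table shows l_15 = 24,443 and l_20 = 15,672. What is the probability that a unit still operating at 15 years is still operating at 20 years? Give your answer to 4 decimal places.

The conditional survival probability is l_20/l_15 = 15,672/24,443 = 0.641165.

0.6412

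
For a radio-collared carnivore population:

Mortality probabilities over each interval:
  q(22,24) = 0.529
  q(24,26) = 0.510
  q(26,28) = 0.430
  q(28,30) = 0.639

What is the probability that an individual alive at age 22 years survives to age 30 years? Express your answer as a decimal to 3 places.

0.047

Chaining the interval survival probabilities: (1 − 0.529) × (1 − 0.510) × (1 − 0.430) × (1 − 0.639).
= 0.471 × 0.490 × 0.570 × 0.361 = 0.047490.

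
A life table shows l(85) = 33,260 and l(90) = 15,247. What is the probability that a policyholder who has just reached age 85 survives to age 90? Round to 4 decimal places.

0.4584

The conditional survival probability is l(90)/l(85) = 15,247/33,260 = 0.458419.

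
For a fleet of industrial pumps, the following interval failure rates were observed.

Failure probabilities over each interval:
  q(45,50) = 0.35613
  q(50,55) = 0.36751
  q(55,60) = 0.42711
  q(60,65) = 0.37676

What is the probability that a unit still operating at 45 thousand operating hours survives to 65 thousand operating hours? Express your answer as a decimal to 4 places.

0.1454

P(survive 45→65) = (1 − 0.35613) × (1 − 0.36751) × (1 − 0.42711) × (1 − 0.37676).
= 0.64387 × 0.63249 × 0.57289 × 0.62324 = 0.145405.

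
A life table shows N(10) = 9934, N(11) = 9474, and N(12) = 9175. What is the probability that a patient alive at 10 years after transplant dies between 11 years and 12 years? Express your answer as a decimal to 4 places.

This is the probability of reaching 11 but not 12, conditional on being alive at 10: (N(11) − N(12)) / N(10).
= (9474 − 9175) / 9934 = 299 / 9934 = 0.030099.

0.0301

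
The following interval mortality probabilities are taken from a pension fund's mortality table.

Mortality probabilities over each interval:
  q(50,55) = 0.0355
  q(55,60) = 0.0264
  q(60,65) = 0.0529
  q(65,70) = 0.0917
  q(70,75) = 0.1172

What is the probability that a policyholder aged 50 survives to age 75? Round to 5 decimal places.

0.71313

Chaining the interval survival probabilities: (1 − 0.0355) × (1 − 0.0264) × (1 − 0.0529) × (1 − 0.0917) × (1 − 0.1172).
= 0.9645 × 0.9736 × 0.9471 × 0.9083 × 0.8828 = 0.713133.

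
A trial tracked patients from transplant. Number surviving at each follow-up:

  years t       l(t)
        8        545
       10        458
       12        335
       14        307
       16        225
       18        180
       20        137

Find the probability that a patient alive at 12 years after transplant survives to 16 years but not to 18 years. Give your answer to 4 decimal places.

0.1343

This is the probability of reaching 16 but not 18, conditional on being alive at 12: (l(16) − l(18)) / l(12).
= (225 − 180) / 335 = 45 / 335 = 0.134328.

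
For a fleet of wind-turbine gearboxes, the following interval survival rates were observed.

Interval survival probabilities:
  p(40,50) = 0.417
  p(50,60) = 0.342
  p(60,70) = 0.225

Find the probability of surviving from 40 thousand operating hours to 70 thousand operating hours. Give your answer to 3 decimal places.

The overall survival probability is 0.417 × 0.342 × 0.225.
= 0.032088.

0.032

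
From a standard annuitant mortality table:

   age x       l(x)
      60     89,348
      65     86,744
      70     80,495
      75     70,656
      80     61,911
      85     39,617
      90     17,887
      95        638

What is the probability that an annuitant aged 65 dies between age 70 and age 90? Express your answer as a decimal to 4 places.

This is the probability of reaching 70 but not 90, conditional on being alive at 65: (l(70) − l(90)) / l(65).
= (80,495 − 17,887) / 86,744 = 62,608 / 86,744 = 0.721756.

0.7218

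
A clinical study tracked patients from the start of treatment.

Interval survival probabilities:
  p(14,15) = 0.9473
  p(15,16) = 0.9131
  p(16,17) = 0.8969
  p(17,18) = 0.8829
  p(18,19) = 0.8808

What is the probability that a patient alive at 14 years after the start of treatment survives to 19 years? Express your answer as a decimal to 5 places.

The overall survival probability is 0.9473 × 0.9131 × 0.8969 × 0.8829 × 0.8808.
= 0.603308.

0.60331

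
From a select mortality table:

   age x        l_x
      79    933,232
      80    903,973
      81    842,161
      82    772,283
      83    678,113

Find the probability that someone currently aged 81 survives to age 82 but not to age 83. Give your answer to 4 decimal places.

We want 1|1q81 = (l_82 − l_83)/l_81.
This is the probability of reaching 82 but not 83, conditional on being alive at 81: (l_82 − l_83) / l_81.
= (772,283 − 678,113) / 842,161 = 94,170 / 842,161 = 0.111819.

0.1118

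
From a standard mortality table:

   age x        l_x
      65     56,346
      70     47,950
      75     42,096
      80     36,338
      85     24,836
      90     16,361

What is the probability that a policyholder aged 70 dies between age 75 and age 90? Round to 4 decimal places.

0.5367

We want 5|15q70 = (l_75 − l_90)/l_70.
This is the probability of reaching 75 but not 90, conditional on being alive at 70: (l_75 − l_90) / l_70.
= (42,096 − 16,361) / 47,950 = 25,735 / 47,950 = 0.536705.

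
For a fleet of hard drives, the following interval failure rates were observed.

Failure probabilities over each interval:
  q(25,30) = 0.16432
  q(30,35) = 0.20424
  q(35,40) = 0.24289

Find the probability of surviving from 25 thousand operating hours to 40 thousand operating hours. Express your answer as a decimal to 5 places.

0.50348

Chaining the interval survival probabilities: (1 − 0.16432) × (1 − 0.20424) × (1 − 0.24289).
= 0.83568 × 0.79576 × 0.75711 = 0.503479.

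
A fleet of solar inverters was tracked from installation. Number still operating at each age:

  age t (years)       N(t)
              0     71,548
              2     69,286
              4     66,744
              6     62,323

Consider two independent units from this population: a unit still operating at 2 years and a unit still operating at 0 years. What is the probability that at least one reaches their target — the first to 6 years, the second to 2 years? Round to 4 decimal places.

0.9968

p₁ = N(6)/N(2) = 62,323/69,286 = 0.899504; p₂ = N(2)/N(0) = 69,286/71,548 = 0.968385.
P(at least one) = 1 − (1−p₁)(1−p₂) = 1 − 0.100496 × 0.031615 = 0.996823.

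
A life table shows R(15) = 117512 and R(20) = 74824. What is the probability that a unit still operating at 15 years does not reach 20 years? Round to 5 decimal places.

P(fail before 20 | operational at 15) = 1 − R(20)/R(15) = 1 − 74824/117512 = (42688)/117512 = 0.363265.

0.36327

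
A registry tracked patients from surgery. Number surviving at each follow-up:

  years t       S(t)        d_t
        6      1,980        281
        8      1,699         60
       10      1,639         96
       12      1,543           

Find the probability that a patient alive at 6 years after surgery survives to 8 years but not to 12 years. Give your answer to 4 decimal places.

This is the probability of reaching 8 but not 12, conditional on being alive at 6: (S(8) − S(12)) / S(6).
= (1,699 − 1,543) / 1,980 = 156 / 1,980 = 0.078788.

0.0788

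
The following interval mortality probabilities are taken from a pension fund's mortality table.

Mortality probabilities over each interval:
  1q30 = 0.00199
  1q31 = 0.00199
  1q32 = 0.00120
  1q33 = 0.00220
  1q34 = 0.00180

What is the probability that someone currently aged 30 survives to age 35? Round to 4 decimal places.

5p30 = (1 − 0.00199) × (1 − 0.00199) × (1 − 0.00120) × (1 − 0.00220) × (1 − 0.00180).
= 0.99801 × 0.99801 × 0.99880 × 0.99780 × 0.99820 = 0.990853.

0.9909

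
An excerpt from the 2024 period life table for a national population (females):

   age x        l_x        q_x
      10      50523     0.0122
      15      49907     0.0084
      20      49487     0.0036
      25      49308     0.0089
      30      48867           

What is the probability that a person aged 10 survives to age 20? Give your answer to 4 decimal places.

We want 10p10 = l_20/l_10.
The conditional survival probability is l_20/l_10 = 49487/50523 = 0.979494.

0.9795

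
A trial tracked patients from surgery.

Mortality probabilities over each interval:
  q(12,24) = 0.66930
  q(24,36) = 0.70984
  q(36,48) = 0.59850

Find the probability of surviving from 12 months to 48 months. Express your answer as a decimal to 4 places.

P(survive 12→48) = (1 − 0.66930) × (1 − 0.70984) × (1 − 0.59850).
= 0.33070 × 0.29016 × 0.40150 = 0.038526.

0.0385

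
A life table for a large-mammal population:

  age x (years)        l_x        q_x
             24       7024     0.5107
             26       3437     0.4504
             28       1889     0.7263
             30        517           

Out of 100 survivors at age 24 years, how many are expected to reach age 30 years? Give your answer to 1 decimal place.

7.4

The relevant probability is 517/7024 = 0.073605.
Expected number = 100 × 0.073605 = 7.4.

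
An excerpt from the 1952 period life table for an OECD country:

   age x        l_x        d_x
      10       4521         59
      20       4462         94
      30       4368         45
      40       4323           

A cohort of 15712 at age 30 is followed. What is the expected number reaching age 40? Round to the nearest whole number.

The relevant probability is 4323/4368 = 0.989698.
Expected number = 15712 × 0.989698 = 15550.

15550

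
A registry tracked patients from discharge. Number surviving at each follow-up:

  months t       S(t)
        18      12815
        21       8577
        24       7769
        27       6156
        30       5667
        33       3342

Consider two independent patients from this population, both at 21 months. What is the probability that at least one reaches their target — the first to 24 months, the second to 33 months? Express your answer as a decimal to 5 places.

p₁ = S(24)/S(21) = 7769/8577 = 0.905795; p₂ = S(33)/S(21) = 3342/8577 = 0.389647.
P(at least one) = 1 − (1−p₁)(1−p₂) = 1 − 0.094205 × 0.610353 = 0.942502.

0.94250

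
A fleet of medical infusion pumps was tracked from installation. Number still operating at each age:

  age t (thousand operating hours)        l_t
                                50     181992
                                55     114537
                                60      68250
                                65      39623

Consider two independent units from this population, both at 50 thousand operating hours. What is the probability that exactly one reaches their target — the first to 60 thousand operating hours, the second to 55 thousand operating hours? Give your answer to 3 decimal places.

p₁ = l_60/l_50 = 68250/181992 = 0.375016; p₂ = l_55/l_50 = 114537/181992 = 0.629352.
P(exactly one) = p₁(1−p₂) + (1−p₁)p₂ = 0.138999 + 0.393335 = 0.532334.

0.532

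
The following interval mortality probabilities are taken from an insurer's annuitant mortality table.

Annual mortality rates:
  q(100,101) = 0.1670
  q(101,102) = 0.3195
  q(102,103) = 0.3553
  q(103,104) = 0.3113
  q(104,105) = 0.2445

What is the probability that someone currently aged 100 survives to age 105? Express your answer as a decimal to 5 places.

The overall survival probability is (1 − 0.1670) × (1 − 0.3195) × (1 − 0.3553) × (1 − 0.3113) × (1 − 0.2445).
= 0.8330 × 0.6805 × 0.6447 × 0.6887 × 0.7555 = 0.190150.

0.19015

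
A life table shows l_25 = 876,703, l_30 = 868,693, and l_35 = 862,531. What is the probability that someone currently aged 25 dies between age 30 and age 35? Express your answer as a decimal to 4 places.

This is the probability of reaching 30 but not 35, conditional on being alive at 25: (l_30 − l_35) / l_25.
= (868,693 − 862,531) / 876,703 = 6,162 / 876,703 = 0.007029.

0.0070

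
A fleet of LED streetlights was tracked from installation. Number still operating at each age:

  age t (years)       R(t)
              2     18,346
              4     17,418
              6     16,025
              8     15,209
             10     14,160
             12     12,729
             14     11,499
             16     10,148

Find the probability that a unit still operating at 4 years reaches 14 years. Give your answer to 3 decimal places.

The conditional survival probability is R(14)/R(4) = 11,499/17,418 = 0.660179.

0.660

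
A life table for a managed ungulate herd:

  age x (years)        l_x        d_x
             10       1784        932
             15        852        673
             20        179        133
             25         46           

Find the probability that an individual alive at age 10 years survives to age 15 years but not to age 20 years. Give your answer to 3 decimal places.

0.377

This is the probability of reaching 15 but not 20, conditional on being alive at 10: (l_15 − l_20) / l_10.
= (852 − 179) / 1784 = 673 / 1784 = 0.377242.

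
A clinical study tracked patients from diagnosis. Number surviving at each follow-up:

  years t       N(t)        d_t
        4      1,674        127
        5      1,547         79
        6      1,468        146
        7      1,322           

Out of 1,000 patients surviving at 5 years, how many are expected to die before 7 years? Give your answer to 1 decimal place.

The relevant probability is 1 − 1,322/1,547 = 0.145443.
Expected number = 1,000 × 0.145443 = 145.4.

145.4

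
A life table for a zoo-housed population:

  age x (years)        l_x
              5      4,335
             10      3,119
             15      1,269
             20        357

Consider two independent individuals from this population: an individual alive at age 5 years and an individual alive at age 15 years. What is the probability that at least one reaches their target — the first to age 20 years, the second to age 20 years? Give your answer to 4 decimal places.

p₁ = l_20/l_5 = 357/4,335 = 0.082353; p₂ = l_20/l_15 = 357/1,269 = 0.281324.
P(at least one) = 1 − (1−p₁)(1−p₂) = 1 − 0.917647 × 0.718676 = 0.340509.

0.3405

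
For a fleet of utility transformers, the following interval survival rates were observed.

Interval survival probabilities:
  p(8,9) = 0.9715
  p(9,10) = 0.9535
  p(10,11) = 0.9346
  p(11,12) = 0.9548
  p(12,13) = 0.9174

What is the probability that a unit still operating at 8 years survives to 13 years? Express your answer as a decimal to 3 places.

P(survive 8→13) = 0.9715 × 0.9535 × 0.9346 × 0.9548 × 0.9174.
= 0.758334.

0.758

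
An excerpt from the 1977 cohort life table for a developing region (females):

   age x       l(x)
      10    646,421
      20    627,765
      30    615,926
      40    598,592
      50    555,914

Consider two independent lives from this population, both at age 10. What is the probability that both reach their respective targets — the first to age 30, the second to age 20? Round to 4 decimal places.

0.9253

p₁ = l(30)/l(10) = 615,926/646,421 = 0.952825; p₂ = l(20)/l(10) = 627,765/646,421 = 0.971140.
P(both) = p₁ × p₂ = 0.952825 × 0.971140 = 0.925326.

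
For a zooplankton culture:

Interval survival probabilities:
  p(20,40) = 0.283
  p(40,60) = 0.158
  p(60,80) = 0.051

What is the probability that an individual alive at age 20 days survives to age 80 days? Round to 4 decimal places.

0.0023

The overall survival probability is 0.283 × 0.158 × 0.051.
= 0.002280.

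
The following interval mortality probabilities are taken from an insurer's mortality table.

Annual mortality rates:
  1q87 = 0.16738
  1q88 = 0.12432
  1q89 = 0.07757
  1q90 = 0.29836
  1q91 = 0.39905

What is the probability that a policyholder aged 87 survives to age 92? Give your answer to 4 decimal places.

Chaining the interval survival probabilities: (1 − 0.16738) × (1 − 0.12432) × (1 − 0.07757) × (1 − 0.29836) × (1 − 0.39905).
= 0.83262 × 0.87568 × 0.92243 × 0.70164 × 0.60095 = 0.283582.

0.2836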